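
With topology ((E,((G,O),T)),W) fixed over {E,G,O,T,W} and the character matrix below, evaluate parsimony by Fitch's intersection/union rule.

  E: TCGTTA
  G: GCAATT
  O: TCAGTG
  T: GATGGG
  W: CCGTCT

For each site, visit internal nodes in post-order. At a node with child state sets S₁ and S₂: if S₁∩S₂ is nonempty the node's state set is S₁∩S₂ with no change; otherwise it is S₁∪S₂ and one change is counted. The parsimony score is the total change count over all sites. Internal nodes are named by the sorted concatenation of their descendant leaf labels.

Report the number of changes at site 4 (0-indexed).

site 0, node GO: G={G} ∪ O={T} → {G,T} (+1)
site 0, node GOT: GO={G,T} ∩ T={G} → {G} (+0)
site 0, node EGOT: E={T} ∪ GOT={G} → {G,T} (+1)
site 0, node EGOTW: EGOT={G,T} ∪ W={C} → {C,G,T} (+1)
site 1, node GO: G={C} ∩ O={C} → {C} (+0)
site 1, node GOT: GO={C} ∪ T={A} → {A,C} (+1)
site 1, node EGOT: E={C} ∩ GOT={A,C} → {C} (+0)
site 1, node EGOTW: EGOT={C} ∩ W={C} → {C} (+0)
site 2, node GO: G={A} ∩ O={A} → {A} (+0)
site 2, node GOT: GO={A} ∪ T={T} → {A,T} (+1)
site 2, node EGOT: E={G} ∪ GOT={A,T} → {A,G,T} (+1)
site 2, node EGOTW: EGOT={A,G,T} ∩ W={G} → {G} (+0)
site 3, node GO: G={A} ∪ O={G} → {A,G} (+1)
site 3, node GOT: GO={A,G} ∩ T={G} → {G} (+0)
site 3, node EGOT: E={T} ∪ GOT={G} → {G,T} (+1)
site 3, node EGOTW: EGOT={G,T} ∩ W={T} → {T} (+0)
site 4, node GO: G={T} ∩ O={T} → {T} (+0)
site 4, node GOT: GO={T} ∪ T={G} → {G,T} (+1)
site 4, node EGOT: E={T} ∩ GOT={G,T} → {T} (+0)
site 4, node EGOTW: EGOT={T} ∪ W={C} → {C,T} (+1)
site 5, node GO: G={T} ∪ O={G} → {G,T} (+1)
site 5, node GOT: GO={G,T} ∩ T={G} → {G} (+0)
site 5, node EGOT: E={A} ∪ GOT={G} → {A,G} (+1)
site 5, node EGOTW: EGOT={A,G} ∪ W={T} → {A,G,T} (+1)
per-site changes: [3, 1, 2, 2, 2, 3]; total = 13

2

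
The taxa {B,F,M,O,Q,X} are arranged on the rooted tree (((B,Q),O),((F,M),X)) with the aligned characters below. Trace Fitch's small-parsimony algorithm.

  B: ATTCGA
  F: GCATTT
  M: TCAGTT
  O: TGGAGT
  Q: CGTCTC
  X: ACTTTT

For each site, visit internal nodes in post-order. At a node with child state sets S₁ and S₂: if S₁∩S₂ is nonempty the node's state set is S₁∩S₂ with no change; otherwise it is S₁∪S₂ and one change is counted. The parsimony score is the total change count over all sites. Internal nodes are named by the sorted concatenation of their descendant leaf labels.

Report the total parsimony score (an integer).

15

[col 0] BQ: children B:{A}, Q:{C} ∪→ {A,C}; cost 1
[col 0] BOQ: children BQ:{A,C}, O:{T} ∪→ {A,C,T}; cost 1
[col 0] FM: children F:{G}, M:{T} ∪→ {G,T}; cost 1
[col 0] FMX: children FM:{G,T}, X:{A} ∪→ {A,G,T}; cost 1
[col 0] BFMOQX: children BOQ:{A,C,T}, FMX:{A,G,T} ∩→ {A,T}; cost 0
[col 1] BQ: children B:{T}, Q:{G} ∪→ {G,T}; cost 1
[col 1] BOQ: children BQ:{G,T}, O:{G} ∩→ {G}; cost 0
[col 1] FM: children F:{C}, M:{C} ∩→ {C}; cost 0
[col 1] FMX: children FM:{C}, X:{C} ∩→ {C}; cost 0
[col 1] BFMOQX: children BOQ:{G}, FMX:{C} ∪→ {C,G}; cost 1
[col 2] BQ: children B:{T}, Q:{T} ∩→ {T}; cost 0
[col 2] BOQ: children BQ:{T}, O:{G} ∪→ {G,T}; cost 1
[col 2] FM: children F:{A}, M:{A} ∩→ {A}; cost 0
[col 2] FMX: children FM:{A}, X:{T} ∪→ {A,T}; cost 1
[col 2] BFMOQX: children BOQ:{G,T}, FMX:{A,T} ∩→ {T}; cost 0
[col 3] BQ: children B:{C}, Q:{C} ∩→ {C}; cost 0
[col 3] BOQ: children BQ:{C}, O:{A} ∪→ {A,C}; cost 1
[col 3] FM: children F:{T}, M:{G} ∪→ {G,T}; cost 1
[col 3] FMX: children FM:{G,T}, X:{T} ∩→ {T}; cost 0
[col 3] BFMOQX: children BOQ:{A,C}, FMX:{T} ∪→ {A,C,T}; cost 1
[col 4] BQ: children B:{G}, Q:{T} ∪→ {G,T}; cost 1
[col 4] BOQ: children BQ:{G,T}, O:{G} ∩→ {G}; cost 0
[col 4] FM: children F:{T}, M:{T} ∩→ {T}; cost 0
[col 4] FMX: children FM:{T}, X:{T} ∩→ {T}; cost 0
[col 4] BFMOQX: children BOQ:{G}, FMX:{T} ∪→ {G,T}; cost 1
[col 5] BQ: children B:{A}, Q:{C} ∪→ {A,C}; cost 1
[col 5] BOQ: children BQ:{A,C}, O:{T} ∪→ {A,C,T}; cost 1
[col 5] FM: children F:{T}, M:{T} ∩→ {T}; cost 0
[col 5] FMX: children FM:{T}, X:{T} ∩→ {T}; cost 0
[col 5] BFMOQX: children BOQ:{A,C,T}, FMX:{T} ∩→ {T}; cost 0
per-site changes: [4, 2, 2, 3, 2, 2]; total = 15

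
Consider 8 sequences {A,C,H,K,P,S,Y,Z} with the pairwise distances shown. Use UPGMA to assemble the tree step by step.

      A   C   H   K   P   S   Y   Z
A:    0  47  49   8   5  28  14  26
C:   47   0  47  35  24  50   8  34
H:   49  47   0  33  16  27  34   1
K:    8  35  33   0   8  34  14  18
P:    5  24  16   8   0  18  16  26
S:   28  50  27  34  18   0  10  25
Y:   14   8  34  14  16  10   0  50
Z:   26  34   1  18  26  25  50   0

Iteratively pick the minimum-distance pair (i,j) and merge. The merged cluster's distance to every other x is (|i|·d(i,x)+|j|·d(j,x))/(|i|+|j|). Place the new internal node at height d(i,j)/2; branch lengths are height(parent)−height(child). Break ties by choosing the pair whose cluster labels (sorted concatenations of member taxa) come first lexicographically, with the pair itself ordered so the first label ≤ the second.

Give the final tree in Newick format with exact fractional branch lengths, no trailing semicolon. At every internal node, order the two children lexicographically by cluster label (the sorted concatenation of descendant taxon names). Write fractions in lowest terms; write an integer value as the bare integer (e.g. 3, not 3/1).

((((A:5/2,P:5/2):3/2,K:4):17/2,(C:4,Y:4):17/2):49/15,((H:1/2,Z:1/2):25/2,S:13):83/30)

iteration 1: select H,Z (d=1); attach at lengths (1/2, 1/2); label the merged cluster HZ
  updated: d(A,HZ)=75/2, d(C,HZ)=81/2, d(HZ,K)=51/2, d(HZ,P)=21, d(HZ,S)=26, d(HZ,Y)=42
iteration 2: select A,P (d=5); attach at lengths (5/2, 5/2); label the merged cluster AP
  updated: d(AP,C)=71/2, d(AP,HZ)=117/4, d(AP,K)=8, d(AP,S)=23, d(AP,Y)=15
iteration 3: select AP,K (d=8); attach at lengths (3/2, 4); label the merged cluster AKP
  updated: d(AKP,C)=106/3, d(AKP,HZ)=28, d(AKP,S)=80/3, d(AKP,Y)=44/3
iteration 4: select C,Y (d=8); attach at lengths (4, 4); label the merged cluster CY
  updated: d(AKP,CY)=25, d(CY,HZ)=165/4, d(CY,S)=30
iteration 5: select AKP,CY (d=25); attach at lengths (17/2, 17/2); label the merged cluster ACKPY
  updated: d(ACKPY,HZ)=333/10, d(ACKPY,S)=28
iteration 6: select HZ,S (d=26); attach at lengths (25/2, 13); label the merged cluster HSZ
  updated: d(ACKPY,HSZ)=473/15
iteration 7: select ACKPY,HSZ (d=473/15); attach at lengths (49/15, 83/30); label the merged cluster ACHKPSYZ
final tree: ((((A:5/2,P:5/2):3/2,K:4):17/2,(C:4,Y:4):17/2):49/15,((H:1/2,Z:1/2):25/2,S:13):83/30)
total length: 2041/30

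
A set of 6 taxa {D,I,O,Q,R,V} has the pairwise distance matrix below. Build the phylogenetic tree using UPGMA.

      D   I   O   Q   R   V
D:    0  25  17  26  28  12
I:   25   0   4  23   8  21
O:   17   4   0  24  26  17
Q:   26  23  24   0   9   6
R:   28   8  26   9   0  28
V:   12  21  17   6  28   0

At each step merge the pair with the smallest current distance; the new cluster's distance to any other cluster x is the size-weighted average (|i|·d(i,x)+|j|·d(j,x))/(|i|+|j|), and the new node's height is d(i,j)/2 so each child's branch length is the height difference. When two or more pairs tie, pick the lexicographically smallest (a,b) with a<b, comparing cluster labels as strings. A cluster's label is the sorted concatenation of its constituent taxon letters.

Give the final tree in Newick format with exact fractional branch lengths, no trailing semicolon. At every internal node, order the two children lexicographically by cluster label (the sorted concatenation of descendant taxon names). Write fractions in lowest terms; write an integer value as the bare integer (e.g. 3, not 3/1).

((D:19/2,(Q:3,V:3):13/2):7/6,((I:2,O:2):13/2,R:17/2):13/6)

step 1: merge (I,O) at d=4; branch lengths I→2, O→2; new cluster IO
  updated: d(D,IO)=21, d(IO,Q)=47/2, d(IO,R)=17, d(IO,V)=19
step 2: merge (Q,V) at d=6; branch lengths Q→3, V→3; new cluster QV
  updated: d(D,QV)=19, d(IO,QV)=85/4, d(QV,R)=37/2
step 3: merge (IO,R) at d=17; branch lengths IO→13/2, R→17/2; new cluster IOR
  updated: d(D,IOR)=70/3, d(IOR,QV)=61/3
step 4: merge (D,QV) at d=19; branch lengths D→19/2, QV→13/2; new cluster DQV
  updated: d(DQV,IOR)=64/3
step 5: merge (DQV,IOR) at d=64/3; branch lengths DQV→7/6, IOR→13/6; new cluster DIOQRV
final tree: ((D:19/2,(Q:3,V:3):13/2):7/6,((I:2,O:2):13/2,R:17/2):13/6)
total length: 133/3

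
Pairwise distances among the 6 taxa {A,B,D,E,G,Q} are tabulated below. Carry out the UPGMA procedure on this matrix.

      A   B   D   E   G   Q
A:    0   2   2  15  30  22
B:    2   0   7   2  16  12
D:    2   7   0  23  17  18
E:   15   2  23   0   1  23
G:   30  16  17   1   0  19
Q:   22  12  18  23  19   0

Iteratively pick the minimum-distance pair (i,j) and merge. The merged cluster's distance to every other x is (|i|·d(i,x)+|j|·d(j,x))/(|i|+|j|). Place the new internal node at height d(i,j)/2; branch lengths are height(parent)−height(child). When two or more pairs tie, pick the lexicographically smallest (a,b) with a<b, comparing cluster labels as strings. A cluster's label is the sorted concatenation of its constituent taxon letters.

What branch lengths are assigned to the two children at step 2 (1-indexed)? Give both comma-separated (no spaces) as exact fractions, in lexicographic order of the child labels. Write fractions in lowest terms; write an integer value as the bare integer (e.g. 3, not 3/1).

1,1

step 1: merge (E,G) at d=1; branch lengths E→1/2, G→1/2; new cluster EG
  updated: d(A,EG)=45/2, d(B,EG)=9, d(D,EG)=20, d(EG,Q)=21
step 2: merge (A,B) at d=2; branch lengths A→1, B→1; new cluster AB
  updated: d(AB,D)=9/2, d(AB,EG)=63/4, d(AB,Q)=17
step 3: merge (AB,D) at d=9/2; branch lengths AB→5/4, D→9/4; new cluster ABD
  updated: d(ABD,EG)=103/6, d(ABD,Q)=52/3
step 4: merge (ABD,EG) at d=103/6; branch lengths ABD→19/3, EG→97/12; new cluster ABDEG
  updated: d(ABDEG,Q)=94/5
step 5: merge (ABDEG,Q) at d=94/5; branch lengths ABDEG→49/60, Q→47/5; new cluster ABDEGQ
final tree: ((((A:1,B:1):5/4,D:9/4):19/3,(E:1/2,G:1/2):97/12):49/60,Q:47/5)
total length: 467/15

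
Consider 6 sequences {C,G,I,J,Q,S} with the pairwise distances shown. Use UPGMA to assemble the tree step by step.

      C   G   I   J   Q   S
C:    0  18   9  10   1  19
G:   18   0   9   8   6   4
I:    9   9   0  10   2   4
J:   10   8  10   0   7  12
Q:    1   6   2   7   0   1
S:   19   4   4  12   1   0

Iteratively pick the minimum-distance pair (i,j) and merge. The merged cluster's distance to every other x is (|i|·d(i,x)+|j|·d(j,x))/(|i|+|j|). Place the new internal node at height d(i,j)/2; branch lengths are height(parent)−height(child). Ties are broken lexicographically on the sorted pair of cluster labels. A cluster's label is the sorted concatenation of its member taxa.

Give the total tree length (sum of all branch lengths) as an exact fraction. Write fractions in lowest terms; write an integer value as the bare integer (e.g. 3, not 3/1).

155/8

step 1: merge (C,Q) at d=1; branch lengths C→1/2, Q→1/2; new cluster CQ
  updated: d(CQ,G)=12, d(CQ,I)=11/2, d(CQ,J)=17/2, d(CQ,S)=10
step 2: merge (G,S) at d=4; branch lengths G→2, S→2; new cluster GS
  updated: d(CQ,GS)=11, d(GS,I)=13/2, d(GS,J)=10
step 3: merge (CQ,I) at d=11/2; branch lengths CQ→9/4, I→11/4; new cluster CIQ
  updated: d(CIQ,GS)=19/2, d(CIQ,J)=9
step 4: merge (CIQ,J) at d=9; branch lengths CIQ→7/4, J→9/2; new cluster CIJQ
  updated: d(CIJQ,GS)=77/8
step 5: merge (CIJQ,GS) at d=77/8; branch lengths CIJQ→5/16, GS→45/16; new cluster CGIJQS
final tree: ((((C:1/2,Q:1/2):9/4,I:11/4):7/4,J:9/2):5/16,(G:2,S:2):45/16)
total length: 155/8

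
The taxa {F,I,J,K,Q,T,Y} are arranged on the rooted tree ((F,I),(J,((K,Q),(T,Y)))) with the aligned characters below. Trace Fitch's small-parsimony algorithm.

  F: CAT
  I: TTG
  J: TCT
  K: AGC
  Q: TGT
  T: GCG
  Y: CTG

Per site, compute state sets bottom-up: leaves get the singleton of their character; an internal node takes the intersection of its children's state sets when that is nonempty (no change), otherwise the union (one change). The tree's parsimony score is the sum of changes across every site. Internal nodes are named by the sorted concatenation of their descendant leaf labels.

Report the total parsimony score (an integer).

11

FI@0: {C} ∪ {T} = {C,T} (union, +1)
KQ@0: {A} ∪ {T} = {A,T} (union, +1)
TY@0: {G} ∪ {C} = {C,G} (union, +1)
KQTY@0: {A,T} ∪ {C,G} = {A,C,G,T} (union, +1)
JKQTY@0: {T} ∩ {A,C,G,T} = {T} (intersection, +0)
FIJKQTY@0: {C,T} ∩ {T} = {T} (intersection, +0)
FI@1: {A} ∪ {T} = {A,T} (union, +1)
KQ@1: {G} ∩ {G} = {G} (intersection, +0)
TY@1: {C} ∪ {T} = {C,T} (union, +1)
KQTY@1: {G} ∪ {C,T} = {C,G,T} (union, +1)
JKQTY@1: {C} ∩ {C,G,T} = {C} (intersection, +0)
FIJKQTY@1: {A,T} ∪ {C} = {A,C,T} (union, +1)
FI@2: {T} ∪ {G} = {G,T} (union, +1)
KQ@2: {C} ∪ {T} = {C,T} (union, +1)
TY@2: {G} ∩ {G} = {G} (intersection, +0)
KQTY@2: {C,T} ∪ {G} = {C,G,T} (union, +1)
JKQTY@2: {T} ∩ {C,G,T} = {T} (intersection, +0)
FIJKQTY@2: {G,T} ∩ {T} = {T} (intersection, +0)
per-site changes: [4, 4, 3]; total = 11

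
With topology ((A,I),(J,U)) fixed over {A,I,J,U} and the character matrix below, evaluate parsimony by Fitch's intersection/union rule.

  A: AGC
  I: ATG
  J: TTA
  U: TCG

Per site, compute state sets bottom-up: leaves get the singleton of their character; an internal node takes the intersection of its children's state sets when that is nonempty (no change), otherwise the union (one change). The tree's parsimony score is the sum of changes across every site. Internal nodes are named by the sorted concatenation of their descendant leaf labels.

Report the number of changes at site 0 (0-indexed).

1

AI@0: {A} ∩ {A} = {A} (intersection, +0)
JU@0: {T} ∩ {T} = {T} (intersection, +0)
AIJU@0: {A} ∪ {T} = {A,T} (union, +1)
AI@1: {G} ∪ {T} = {G,T} (union, +1)
JU@1: {T} ∪ {C} = {C,T} (union, +1)
AIJU@1: {G,T} ∩ {C,T} = {T} (intersection, +0)
AI@2: {C} ∪ {G} = {C,G} (union, +1)
JU@2: {A} ∪ {G} = {A,G} (union, +1)
AIJU@2: {C,G} ∩ {A,G} = {G} (intersection, +0)
per-site changes: [1, 2, 2]; total = 5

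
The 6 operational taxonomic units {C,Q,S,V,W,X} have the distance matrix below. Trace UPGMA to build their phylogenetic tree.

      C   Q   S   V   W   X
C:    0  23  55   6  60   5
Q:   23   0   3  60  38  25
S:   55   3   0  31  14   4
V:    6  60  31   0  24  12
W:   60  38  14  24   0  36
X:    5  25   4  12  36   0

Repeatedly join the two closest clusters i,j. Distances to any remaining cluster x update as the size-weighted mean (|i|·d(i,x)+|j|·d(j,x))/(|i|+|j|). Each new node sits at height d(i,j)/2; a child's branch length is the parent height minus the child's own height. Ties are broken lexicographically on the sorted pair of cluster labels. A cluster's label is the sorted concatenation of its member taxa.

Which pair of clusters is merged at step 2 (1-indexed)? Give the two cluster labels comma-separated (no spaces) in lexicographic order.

C,X

step 1: merge (Q,S) at d=3; branch lengths Q→3/2, S→3/2; new cluster QS
  updated: d(C,QS)=39, d(QS,V)=91/2, d(QS,W)=26, d(QS,X)=29/2
step 2: merge (C,X) at d=5; branch lengths C→5/2, X→5/2; new cluster CX
  updated: d(CX,QS)=107/4, d(CX,V)=9, d(CX,W)=48
step 3: merge (CX,V) at d=9; branch lengths CX→2, V→9/2; new cluster CVX
  updated: d(CVX,QS)=33, d(CVX,W)=40
step 4: merge (QS,W) at d=26; branch lengths QS→23/2, W→13; new cluster QSW
  updated: d(CVX,QSW)=106/3
step 5: merge (CVX,QSW) at d=106/3; branch lengths CVX→79/6, QSW→14/3; new cluster CQSVWX
final tree: (((C:5/2,X:5/2):2,V:9/2):79/6,((Q:3/2,S:3/2):23/2,W:13):14/3)
total length: 341/6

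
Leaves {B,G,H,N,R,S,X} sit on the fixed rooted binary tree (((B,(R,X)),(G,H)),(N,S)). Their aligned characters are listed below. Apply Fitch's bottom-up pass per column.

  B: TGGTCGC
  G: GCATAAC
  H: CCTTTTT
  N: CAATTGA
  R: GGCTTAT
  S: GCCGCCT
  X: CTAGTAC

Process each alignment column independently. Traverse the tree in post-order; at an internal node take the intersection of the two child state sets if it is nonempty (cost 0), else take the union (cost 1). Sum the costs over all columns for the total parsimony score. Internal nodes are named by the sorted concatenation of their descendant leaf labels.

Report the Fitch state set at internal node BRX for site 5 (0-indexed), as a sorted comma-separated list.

A,G

RX@0: {G} ∪ {C} = {C,G} (union, +1)
BRX@0: {T} ∪ {C,G} = {C,G,T} (union, +1)
GH@0: {G} ∪ {C} = {C,G} (union, +1)
BGHRX@0: {C,G,T} ∩ {C,G} = {C,G} (intersection, +0)
NS@0: {C} ∪ {G} = {C,G} (union, +1)
BGHNRSX@0: {C,G} ∩ {C,G} = {C,G} (intersection, +0)
RX@1: {G} ∪ {T} = {G,T} (union, +1)
BRX@1: {G} ∩ {G,T} = {G} (intersection, +0)
GH@1: {C} ∩ {C} = {C} (intersection, +0)
BGHRX@1: {G} ∪ {C} = {C,G} (union, +1)
NS@1: {A} ∪ {C} = {A,C} (union, +1)
BGHNRSX@1: {C,G} ∩ {A,C} = {C} (intersection, +0)
RX@2: {C} ∪ {A} = {A,C} (union, +1)
BRX@2: {G} ∪ {A,C} = {A,C,G} (union, +1)
GH@2: {A} ∪ {T} = {A,T} (union, +1)
BGHRX@2: {A,C,G} ∩ {A,T} = {A} (intersection, +0)
NS@2: {A} ∪ {C} = {A,C} (union, +1)
BGHNRSX@2: {A} ∩ {A,C} = {A} (intersection, +0)
RX@3: {T} ∪ {G} = {G,T} (union, +1)
BRX@3: {T} ∩ {G,T} = {T} (intersection, +0)
GH@3: {T} ∩ {T} = {T} (intersection, +0)
BGHRX@3: {T} ∩ {T} = {T} (intersection, +0)
NS@3: {T} ∪ {G} = {G,T} (union, +1)
BGHNRSX@3: {T} ∩ {G,T} = {T} (intersection, +0)
RX@4: {T} ∩ {T} = {T} (intersection, +0)
BRX@4: {C} ∪ {T} = {C,T} (union, +1)
GH@4: {A} ∪ {T} = {A,T} (union, +1)
BGHRX@4: {C,T} ∩ {A,T} = {T} (intersection, +0)
NS@4: {T} ∪ {C} = {C,T} (union, +1)
BGHNRSX@4: {T} ∩ {C,T} = {T} (intersection, +0)
RX@5: {A} ∩ {A} = {A} (intersection, +0)
BRX@5: {G} ∪ {A} = {A,G} (union, +1)
GH@5: {A} ∪ {T} = {A,T} (union, +1)
BGHRX@5: {A,G} ∩ {A,T} = {A} (intersection, +0)
NS@5: {G} ∪ {C} = {C,G} (union, +1)
BGHNRSX@5: {A} ∪ {C,G} = {A,C,G} (union, +1)
RX@6: {T} ∪ {C} = {C,T} (union, +1)
BRX@6: {C} ∩ {C,T} = {C} (intersection, +0)
GH@6: {C} ∪ {T} = {C,T} (union, +1)
BGHRX@6: {C} ∩ {C,T} = {C} (intersection, +0)
NS@6: {A} ∪ {T} = {A,T} (union, +1)
BGHNRSX@6: {C} ∪ {A,T} = {A,C,T} (union, +1)
per-site changes: [4, 3, 4, 2, 3, 4, 4]; total = 24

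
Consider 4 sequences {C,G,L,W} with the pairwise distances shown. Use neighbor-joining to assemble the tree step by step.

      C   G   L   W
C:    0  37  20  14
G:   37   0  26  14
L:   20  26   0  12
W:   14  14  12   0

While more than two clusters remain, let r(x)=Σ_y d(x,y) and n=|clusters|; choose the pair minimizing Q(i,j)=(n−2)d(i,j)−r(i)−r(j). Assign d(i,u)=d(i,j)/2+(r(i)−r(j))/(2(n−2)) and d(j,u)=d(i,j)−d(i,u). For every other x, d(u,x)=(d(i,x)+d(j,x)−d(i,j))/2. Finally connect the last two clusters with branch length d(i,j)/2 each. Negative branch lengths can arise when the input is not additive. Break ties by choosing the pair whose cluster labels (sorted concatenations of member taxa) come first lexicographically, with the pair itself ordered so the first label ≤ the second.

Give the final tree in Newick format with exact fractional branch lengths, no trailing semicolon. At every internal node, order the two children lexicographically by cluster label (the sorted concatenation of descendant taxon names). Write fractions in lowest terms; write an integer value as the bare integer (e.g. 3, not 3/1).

iteration 1: select C,L (d=20, Q=-89); attach at lengths (53/4, 27/4); label the merged cluster CL
  updated: d(CL,G)=43/2, d(CL,W)=3
iteration 2: select CL,G (d=43/2, Q=-77/2); attach at lengths (21/4, 65/4); label the merged cluster CGL
  updated: d(CGL,W)=-9/4
iteration 3: select CGL,W (d=-9/4); attach at lengths (-9/8, -9/8); label the merged cluster CGLW
final tree: (((C:53/4,L:27/4):21/4,G:65/4):-9/8,W:-9/8)
total length: 157/4

(((C:53/4,L:27/4):21/4,G:65/4):-9/8,W:-9/8)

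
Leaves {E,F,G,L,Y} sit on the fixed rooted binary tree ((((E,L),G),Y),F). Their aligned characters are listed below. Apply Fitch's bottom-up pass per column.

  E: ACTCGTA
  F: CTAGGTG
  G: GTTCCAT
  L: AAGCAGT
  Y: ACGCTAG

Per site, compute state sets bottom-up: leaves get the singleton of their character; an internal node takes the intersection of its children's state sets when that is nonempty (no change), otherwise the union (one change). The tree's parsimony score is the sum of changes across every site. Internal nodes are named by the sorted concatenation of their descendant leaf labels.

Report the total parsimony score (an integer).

17

site 0, node EL: E={A} ∩ L={A} → {A} (+0)
site 0, node EGL: EL={A} ∪ G={G} → {A,G} (+1)
site 0, node EGLY: EGL={A,G} ∩ Y={A} → {A} (+0)
site 0, node EFGLY: EGLY={A} ∪ F={C} → {A,C} (+1)
site 1, node EL: E={C} ∪ L={A} → {A,C} (+1)
site 1, node EGL: EL={A,C} ∪ G={T} → {A,C,T} (+1)
site 1, node EGLY: EGL={A,C,T} ∩ Y={C} → {C} (+0)
site 1, node EFGLY: EGLY={C} ∪ F={T} → {C,T} (+1)
site 2, node EL: E={T} ∪ L={G} → {G,T} (+1)
site 2, node EGL: EL={G,T} ∩ G={T} → {T} (+0)
site 2, node EGLY: EGL={T} ∪ Y={G} → {G,T} (+1)
site 2, node EFGLY: EGLY={G,T} ∪ F={A} → {A,G,T} (+1)
site 3, node EL: E={C} ∩ L={C} → {C} (+0)
site 3, node EGL: EL={C} ∩ G={C} → {C} (+0)
site 3, node EGLY: EGL={C} ∩ Y={C} → {C} (+0)
site 3, node EFGLY: EGLY={C} ∪ F={G} → {C,G} (+1)
site 4, node EL: E={G} ∪ L={A} → {A,G} (+1)
site 4, node EGL: EL={A,G} ∪ G={C} → {A,C,G} (+1)
site 4, node EGLY: EGL={A,C,G} ∪ Y={T} → {A,C,G,T} (+1)
site 4, node EFGLY: EGLY={A,C,G,T} ∩ F={G} → {G} (+0)
site 5, node EL: E={T} ∪ L={G} → {G,T} (+1)
site 5, node EGL: EL={G,T} ∪ G={A} → {A,G,T} (+1)
site 5, node EGLY: EGL={A,G,T} ∩ Y={A} → {A} (+0)
site 5, node EFGLY: EGLY={A} ∪ F={T} → {A,T} (+1)
site 6, node EL: E={A} ∪ L={T} → {A,T} (+1)
site 6, node EGL: EL={A,T} ∩ G={T} → {T} (+0)
site 6, node EGLY: EGL={T} ∪ Y={G} → {G,T} (+1)
site 6, node EFGLY: EGLY={G,T} ∩ F={G} → {G} (+0)
per-site changes: [2, 3, 3, 1, 3, 3, 2]; total = 17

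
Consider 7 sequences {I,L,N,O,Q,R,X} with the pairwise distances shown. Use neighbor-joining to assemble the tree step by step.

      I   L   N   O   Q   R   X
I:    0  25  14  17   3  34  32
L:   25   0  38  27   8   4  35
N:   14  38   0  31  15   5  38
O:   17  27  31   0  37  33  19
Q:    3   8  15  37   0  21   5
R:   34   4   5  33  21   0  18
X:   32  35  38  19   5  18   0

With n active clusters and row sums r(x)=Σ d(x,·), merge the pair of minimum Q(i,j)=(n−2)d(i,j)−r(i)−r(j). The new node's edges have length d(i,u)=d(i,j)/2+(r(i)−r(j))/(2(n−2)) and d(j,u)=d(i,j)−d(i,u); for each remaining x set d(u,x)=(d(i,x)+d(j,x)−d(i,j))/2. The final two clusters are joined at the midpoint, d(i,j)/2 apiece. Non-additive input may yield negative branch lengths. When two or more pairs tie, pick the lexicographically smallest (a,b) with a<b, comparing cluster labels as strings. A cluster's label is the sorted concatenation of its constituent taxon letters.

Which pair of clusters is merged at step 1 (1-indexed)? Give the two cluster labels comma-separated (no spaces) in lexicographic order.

L,R

step 1: merge (L,R) at d=4, Q=-232; branch lengths L→21/5, R→-1/5; new cluster LR
  updated: d(I,LR)=55/2, d(LR,N)=39/2, d(LR,O)=28, d(LR,Q)=25/2, d(LR,X)=49/2
step 2: merge (O,X) at d=19, Q=-349/2; branch lengths O→179/16, X→125/16; new cluster OX
  updated: d(I,OX)=15, d(LR,OX)=67/4, d(N,OX)=25, d(OX,Q)=23/2
step 3: merge (LR,OX) at d=67/4, Q=-377/4; branch lengths LR→233/24, OX→169/24; new cluster LORX
  updated: d(I,LORX)=103/8, d(LORX,N)=111/8, d(LORX,Q)=29/8
step 4: merge (I,Q) at d=3, Q=-91/2; branch lengths I→57/16, Q→-9/16; new cluster IQ
  updated: d(IQ,LORX)=27/4, d(IQ,N)=13
step 5: merge (IQ,LORX) at d=27/4, Q=-269/8; branch lengths IQ→47/16, LORX→61/16; new cluster ILOQRX
  updated: d(ILOQRX,N)=161/16
step 6: merge (ILOQRX,N) at d=161/16; branch lengths ILOQRX→161/32, N→161/32; new cluster ILNOQRX
final tree: (((I:57/16,Q:-9/16):47/16,((L:21/5,R:-1/5):233/24,(O:179/16,X:125/16):169/24):61/16):161/32,N:161/32)
total length: 953/16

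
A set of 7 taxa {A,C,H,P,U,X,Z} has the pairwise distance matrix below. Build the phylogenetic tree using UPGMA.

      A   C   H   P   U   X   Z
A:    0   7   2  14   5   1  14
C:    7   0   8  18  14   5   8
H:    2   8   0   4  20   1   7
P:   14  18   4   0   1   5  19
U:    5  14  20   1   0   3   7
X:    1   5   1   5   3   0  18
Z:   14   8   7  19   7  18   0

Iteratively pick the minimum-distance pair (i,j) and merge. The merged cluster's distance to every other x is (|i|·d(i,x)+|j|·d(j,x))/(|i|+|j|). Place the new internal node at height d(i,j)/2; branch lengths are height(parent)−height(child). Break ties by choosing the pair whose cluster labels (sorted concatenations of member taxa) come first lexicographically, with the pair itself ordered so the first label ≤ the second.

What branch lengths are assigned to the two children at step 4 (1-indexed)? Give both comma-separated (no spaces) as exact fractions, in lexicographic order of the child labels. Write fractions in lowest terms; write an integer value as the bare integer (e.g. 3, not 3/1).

31/12,10/3

1. join A+X (d=1) ⇒ AX; edges |A|=1/2, |X|=1/2
  updated: d(AX,C)=6, d(AX,H)=3/2, d(AX,P)=19/2, d(AX,U)=4, d(AX,Z)=16
2. join P+U (d=1) ⇒ PU; edges |P|=1/2, |U|=1/2
  updated: d(AX,PU)=27/4, d(C,PU)=16, d(H,PU)=12, d(PU,Z)=13
3. join AX+H (d=3/2) ⇒ AHX; edges |AX|=1/4, |H|=3/4
  updated: d(AHX,C)=20/3, d(AHX,PU)=17/2, d(AHX,Z)=13
4. join AHX+C (d=20/3) ⇒ ACHX; edges |AHX|=31/12, |C|=10/3
  updated: d(ACHX,PU)=83/8, d(ACHX,Z)=47/4
5. join ACHX+PU (d=83/8) ⇒ ACHPUX; edges |ACHX|=89/48, |PU|=75/16
  updated: d(ACHPUX,Z)=73/6
6. join ACHPUX+Z (d=73/6) ⇒ ACHPUXZ; edges |ACHPUX|=43/48, |Z|=73/12
final tree: (((((A:1/2,X:1/2):1/4,H:3/4):31/12,C:10/3):89/48,(P:1/2,U:1/2):75/16):43/48,Z:73/12)
total length: 359/16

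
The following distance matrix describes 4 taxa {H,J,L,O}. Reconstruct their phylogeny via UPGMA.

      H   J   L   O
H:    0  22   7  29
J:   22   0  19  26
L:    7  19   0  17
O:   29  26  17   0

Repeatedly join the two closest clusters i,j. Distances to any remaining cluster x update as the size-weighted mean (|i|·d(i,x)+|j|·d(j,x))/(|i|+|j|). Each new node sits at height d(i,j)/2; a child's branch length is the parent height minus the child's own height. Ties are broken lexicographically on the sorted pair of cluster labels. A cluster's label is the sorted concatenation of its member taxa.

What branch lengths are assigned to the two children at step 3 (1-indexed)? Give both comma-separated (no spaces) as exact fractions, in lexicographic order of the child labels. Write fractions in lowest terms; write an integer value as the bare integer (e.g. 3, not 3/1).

iteration 1: select H,L (d=7); attach at lengths (7/2, 7/2); label the merged cluster HL
  updated: d(HL,J)=41/2, d(HL,O)=23
iteration 2: select HL,J (d=41/2); attach at lengths (27/4, 41/4); label the merged cluster HJL
  updated: d(HJL,O)=24
iteration 3: select HJL,O (d=24); attach at lengths (7/4, 12); label the merged cluster HJLO
final tree: (((H:7/2,L:7/2):27/4,J:41/4):7/4,O:12)
total length: 151/4

7/4,12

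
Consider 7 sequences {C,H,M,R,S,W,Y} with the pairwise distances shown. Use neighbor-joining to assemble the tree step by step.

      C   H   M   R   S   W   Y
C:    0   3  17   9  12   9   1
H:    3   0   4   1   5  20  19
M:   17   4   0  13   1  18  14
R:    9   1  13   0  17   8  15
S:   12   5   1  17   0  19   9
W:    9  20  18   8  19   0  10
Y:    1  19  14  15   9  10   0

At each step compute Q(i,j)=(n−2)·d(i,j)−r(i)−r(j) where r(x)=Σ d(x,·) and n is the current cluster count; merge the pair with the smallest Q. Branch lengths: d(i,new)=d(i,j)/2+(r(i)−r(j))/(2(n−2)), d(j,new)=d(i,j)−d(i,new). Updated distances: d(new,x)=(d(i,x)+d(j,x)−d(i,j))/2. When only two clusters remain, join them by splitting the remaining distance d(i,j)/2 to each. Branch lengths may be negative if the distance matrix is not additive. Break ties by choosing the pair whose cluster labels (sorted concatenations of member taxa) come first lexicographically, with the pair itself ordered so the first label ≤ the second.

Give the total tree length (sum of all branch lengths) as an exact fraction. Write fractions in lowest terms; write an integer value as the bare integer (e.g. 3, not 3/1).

397/16

iteration 1: select M,S (d=1, Q=-125); attach at lengths (9/10, 1/10); label the merged cluster MS
  updated: d(C,MS)=14, d(H,MS)=4, d(MS,R)=29/2, d(MS,W)=18, d(MS,Y)=11
iteration 2: select H,MS (d=4, Q=-185/2); attach at lengths (3/16, 61/16); label the merged cluster HMS
  updated: d(C,HMS)=13/2, d(HMS,R)=23/4, d(HMS,W)=17, d(HMS,Y)=13
iteration 3: select HMS,R (d=23/4, Q=-251/4); attach at lengths (29/8, 17/8); label the merged cluster HMRS
  updated: d(C,HMRS)=39/8, d(HMRS,W)=77/8, d(HMRS,Y)=89/8
iteration 4: select C,Y (d=1, Q=-35); attach at lengths (-21/16, 37/16); label the merged cluster CY
  updated: d(CY,HMRS)=15/2, d(CY,W)=9
iteration 5: select CY,HMRS (d=15/2, Q=-209/8); attach at lengths (55/16, 65/16); label the merged cluster CHMRSY
  updated: d(CHMRSY,W)=89/16
iteration 6: select CHMRSY,W (d=89/16); attach at lengths (89/32, 89/32); label the merged cluster CHMRSWY
final tree: (((C:-21/16,Y:37/16):55/16,((H:3/16,(M:9/10,S:1/10):61/16):29/8,R:17/8):65/16):89/32,W:89/32)
total length: 397/16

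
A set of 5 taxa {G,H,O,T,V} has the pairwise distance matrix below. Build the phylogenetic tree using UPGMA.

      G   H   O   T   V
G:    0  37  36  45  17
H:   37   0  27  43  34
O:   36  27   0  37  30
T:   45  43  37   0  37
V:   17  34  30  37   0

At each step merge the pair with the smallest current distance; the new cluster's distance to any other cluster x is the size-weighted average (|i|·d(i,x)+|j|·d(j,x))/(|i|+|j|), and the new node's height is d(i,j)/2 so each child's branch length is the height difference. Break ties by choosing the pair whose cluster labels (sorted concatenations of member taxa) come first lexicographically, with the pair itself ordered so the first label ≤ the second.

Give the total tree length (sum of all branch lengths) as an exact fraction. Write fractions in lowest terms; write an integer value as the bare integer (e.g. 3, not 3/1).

637/8

iteration 1: select G,V (d=17); attach at lengths (17/2, 17/2); label the merged cluster GV
  updated: d(GV,H)=71/2, d(GV,O)=33, d(GV,T)=41
iteration 2: select H,O (d=27); attach at lengths (27/2, 27/2); label the merged cluster HO
  updated: d(GV,HO)=137/4, d(HO,T)=40
iteration 3: select GV,HO (d=137/4); attach at lengths (69/8, 29/8); label the merged cluster GHOV
  updated: d(GHOV,T)=81/2
iteration 4: select GHOV,T (d=81/2); attach at lengths (25/8, 81/4); label the merged cluster GHOTV
final tree: (((G:17/2,V:17/2):69/8,(H:27/2,O:27/2):29/8):25/8,T:81/4)
total length: 637/8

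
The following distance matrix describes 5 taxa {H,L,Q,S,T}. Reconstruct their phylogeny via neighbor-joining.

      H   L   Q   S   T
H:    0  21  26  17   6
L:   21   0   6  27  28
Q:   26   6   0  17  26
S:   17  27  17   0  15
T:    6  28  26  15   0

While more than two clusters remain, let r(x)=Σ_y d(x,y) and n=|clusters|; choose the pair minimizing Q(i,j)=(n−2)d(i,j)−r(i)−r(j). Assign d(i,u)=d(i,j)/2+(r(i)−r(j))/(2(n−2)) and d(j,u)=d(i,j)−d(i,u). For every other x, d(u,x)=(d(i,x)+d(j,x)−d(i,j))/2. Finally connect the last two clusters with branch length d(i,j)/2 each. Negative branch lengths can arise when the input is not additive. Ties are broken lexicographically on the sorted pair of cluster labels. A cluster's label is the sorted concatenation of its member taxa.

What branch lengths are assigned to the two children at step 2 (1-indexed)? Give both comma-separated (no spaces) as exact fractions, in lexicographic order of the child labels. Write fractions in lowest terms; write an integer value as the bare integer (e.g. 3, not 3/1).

21/8,27/8

iteration 1: select L,Q (d=6, Q=-139); attach at lengths (25/6, 11/6); label the merged cluster LQ
  updated: d(H,LQ)=41/2, d(LQ,S)=19, d(LQ,T)=24
iteration 2: select H,T (d=6, Q=-153/2); attach at lengths (21/8, 27/8); label the merged cluster HT
  updated: d(HT,LQ)=77/4, d(HT,S)=13
iteration 3: select HT,LQ (d=77/4, Q=-205/4); attach at lengths (53/8, 101/8); label the merged cluster HLQT
  updated: d(HLQT,S)=51/8
iteration 4: select HLQT,S (d=51/8); attach at lengths (51/16, 51/16); label the merged cluster HLQST
final tree: (((H:21/8,T:27/8):53/8,(L:25/6,Q:11/6):101/8):51/16,S:51/16)
total length: 301/8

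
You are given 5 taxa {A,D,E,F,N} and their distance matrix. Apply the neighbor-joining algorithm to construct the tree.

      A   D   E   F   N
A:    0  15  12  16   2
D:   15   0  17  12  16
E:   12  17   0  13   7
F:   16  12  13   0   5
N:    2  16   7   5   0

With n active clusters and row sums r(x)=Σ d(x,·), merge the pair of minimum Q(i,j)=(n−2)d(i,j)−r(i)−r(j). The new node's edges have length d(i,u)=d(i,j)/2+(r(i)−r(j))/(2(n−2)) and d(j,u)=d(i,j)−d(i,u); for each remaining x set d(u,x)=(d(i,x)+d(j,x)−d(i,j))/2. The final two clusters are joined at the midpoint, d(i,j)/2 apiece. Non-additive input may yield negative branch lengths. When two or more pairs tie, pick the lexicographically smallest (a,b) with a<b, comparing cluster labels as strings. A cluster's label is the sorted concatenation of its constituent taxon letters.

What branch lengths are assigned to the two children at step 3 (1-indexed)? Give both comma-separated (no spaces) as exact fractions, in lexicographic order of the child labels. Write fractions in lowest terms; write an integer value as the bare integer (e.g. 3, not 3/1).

iteration 1: select D,F (d=12, Q=-70); attach at lengths (25/3, 11/3); label the merged cluster DF
  updated: d(A,DF)=19/2, d(DF,E)=9, d(DF,N)=9/2
iteration 2: select A,N (d=2, Q=-33); attach at lengths (7/2, -3/2); label the merged cluster AN
  updated: d(AN,DF)=6, d(AN,E)=17/2
iteration 3: select AN,DF (d=6, Q=-47/2); attach at lengths (11/4, 13/4); label the merged cluster ADFN
  updated: d(ADFN,E)=23/4
iteration 4: select ADFN,E (d=23/4); attach at lengths (23/8, 23/8); label the merged cluster ADEFN
final tree: (((A:7/2,N:-3/2):11/4,(D:25/3,F:11/3):13/4):23/8,E:23/8)
total length: 103/4

11/4,13/4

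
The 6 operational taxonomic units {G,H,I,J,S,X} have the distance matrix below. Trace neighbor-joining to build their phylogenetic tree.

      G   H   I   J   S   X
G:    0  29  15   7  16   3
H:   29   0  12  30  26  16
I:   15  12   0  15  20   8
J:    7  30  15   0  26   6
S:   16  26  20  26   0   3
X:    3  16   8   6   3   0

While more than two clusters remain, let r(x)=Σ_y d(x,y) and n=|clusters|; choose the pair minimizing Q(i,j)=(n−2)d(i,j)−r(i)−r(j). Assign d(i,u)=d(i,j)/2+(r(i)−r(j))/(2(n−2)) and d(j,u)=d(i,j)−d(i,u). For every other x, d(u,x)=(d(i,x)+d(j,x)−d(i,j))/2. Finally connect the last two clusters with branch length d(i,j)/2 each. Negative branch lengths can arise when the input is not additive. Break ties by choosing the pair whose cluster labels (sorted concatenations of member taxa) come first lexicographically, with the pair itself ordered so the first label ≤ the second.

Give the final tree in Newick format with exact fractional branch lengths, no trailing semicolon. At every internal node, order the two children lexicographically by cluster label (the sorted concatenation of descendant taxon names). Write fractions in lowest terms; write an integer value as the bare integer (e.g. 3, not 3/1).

((((G:5/4,J:23/4):21/4,(H:91/8,I:5/8):15/2):5/2,S:67/8):-43/16,X:-43/16)

1. join H+I (d=12, Q=-135) ⇒ HI; edges |H|=91/8, |I|=5/8
  updated: d(G,HI)=16, d(HI,J)=33/2, d(HI,S)=17, d(HI,X)=6
2. join G+J (d=7, Q=-153/2) ⇒ GJ; edges |G|=5/4, |J|=23/4
  updated: d(GJ,HI)=51/4, d(GJ,S)=35/2, d(GJ,X)=1
3. join GJ+HI (d=51/4, Q=-83/2) ⇒ GHIJ; edges |GJ|=21/4, |HI|=15/2
  updated: d(GHIJ,S)=87/8, d(GHIJ,X)=-23/8
4. join GHIJ+S (d=87/8, Q=-11) ⇒ GHIJS; edges |GHIJ|=5/2, |S|=67/8
  updated: d(GHIJS,X)=-43/8
5. join GHIJS+X (d=-43/8) ⇒ GHIJSX; edges |GHIJS|=-43/16, |X|=-43/16
final tree: ((((G:5/4,J:23/4):21/4,(H:91/8,I:5/8):15/2):5/2,S:67/8):-43/16,X:-43/16)
total length: 149/4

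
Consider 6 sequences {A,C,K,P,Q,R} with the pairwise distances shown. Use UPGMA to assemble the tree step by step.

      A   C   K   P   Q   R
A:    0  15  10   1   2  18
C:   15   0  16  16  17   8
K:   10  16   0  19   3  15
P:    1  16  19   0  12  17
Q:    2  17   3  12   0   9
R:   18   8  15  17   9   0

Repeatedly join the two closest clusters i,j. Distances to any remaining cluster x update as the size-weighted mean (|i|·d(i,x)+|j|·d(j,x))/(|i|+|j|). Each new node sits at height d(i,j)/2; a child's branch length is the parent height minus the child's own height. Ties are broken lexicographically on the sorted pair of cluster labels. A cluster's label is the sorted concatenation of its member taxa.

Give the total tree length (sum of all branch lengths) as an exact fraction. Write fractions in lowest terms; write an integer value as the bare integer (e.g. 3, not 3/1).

107/4

1. join A+P (d=1) ⇒ AP; edges |A|=1/2, |P|=1/2
  updated: d(AP,C)=31/2, d(AP,K)=29/2, d(AP,Q)=7, d(AP,R)=35/2
2. join K+Q (d=3) ⇒ KQ; edges |K|=3/2, |Q|=3/2
  updated: d(AP,KQ)=43/4, d(C,KQ)=33/2, d(KQ,R)=12
3. join C+R (d=8) ⇒ CR; edges |C|=4, |R|=4
  updated: d(AP,CR)=33/2, d(CR,KQ)=57/4
4. join AP+KQ (d=43/4) ⇒ AKPQ; edges |AP|=39/8, |KQ|=31/8
  updated: d(AKPQ,CR)=123/8
5. join AKPQ+CR (d=123/8) ⇒ ACKPQR; edges |AKPQ|=37/16, |CR|=59/16
final tree: (((A:1/2,P:1/2):39/8,(K:3/2,Q:3/2):31/8):37/16,(C:4,R:4):59/16)
total length: 107/4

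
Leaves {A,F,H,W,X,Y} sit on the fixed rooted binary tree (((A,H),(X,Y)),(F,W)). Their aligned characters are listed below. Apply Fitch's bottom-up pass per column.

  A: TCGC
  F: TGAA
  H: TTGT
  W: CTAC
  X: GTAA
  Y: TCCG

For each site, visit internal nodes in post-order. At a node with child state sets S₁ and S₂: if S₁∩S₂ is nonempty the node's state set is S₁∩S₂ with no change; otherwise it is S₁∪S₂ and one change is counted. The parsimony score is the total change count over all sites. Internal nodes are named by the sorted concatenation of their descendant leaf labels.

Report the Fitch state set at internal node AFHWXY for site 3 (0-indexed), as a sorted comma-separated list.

A,C

[col 0] AH: children A:{T}, H:{T} ∩→ {T}; cost 0
[col 0] XY: children X:{G}, Y:{T} ∪→ {G,T}; cost 1
[col 0] AHXY: children AH:{T}, XY:{G,T} ∩→ {T}; cost 0
[col 0] FW: children F:{T}, W:{C} ∪→ {C,T}; cost 1
[col 0] AFHWXY: children AHXY:{T}, FW:{C,T} ∩→ {T}; cost 0
[col 1] AH: children A:{C}, H:{T} ∪→ {C,T}; cost 1
[col 1] XY: children X:{T}, Y:{C} ∪→ {C,T}; cost 1
[col 1] AHXY: children AH:{C,T}, XY:{C,T} ∩→ {C,T}; cost 0
[col 1] FW: children F:{G}, W:{T} ∪→ {G,T}; cost 1
[col 1] AFHWXY: children AHXY:{C,T}, FW:{G,T} ∩→ {T}; cost 0
[col 2] AH: children A:{G}, H:{G} ∩→ {G}; cost 0
[col 2] XY: children X:{A}, Y:{C} ∪→ {A,C}; cost 1
[col 2] AHXY: children AH:{G}, XY:{A,C} ∪→ {A,C,G}; cost 1
[col 2] FW: children F:{A}, W:{A} ∩→ {A}; cost 0
[col 2] AFHWXY: children AHXY:{A,C,G}, FW:{A} ∩→ {A}; cost 0
[col 3] AH: children A:{C}, H:{T} ∪→ {C,T}; cost 1
[col 3] XY: children X:{A}, Y:{G} ∪→ {A,G}; cost 1
[col 3] AHXY: children AH:{C,T}, XY:{A,G} ∪→ {A,C,G,T}; cost 1
[col 3] FW: children F:{A}, W:{C} ∪→ {A,C}; cost 1
[col 3] AFHWXY: children AHXY:{A,C,G,T}, FW:{A,C} ∩→ {A,C}; cost 0
per-site changes: [2, 3, 2, 4]; total = 11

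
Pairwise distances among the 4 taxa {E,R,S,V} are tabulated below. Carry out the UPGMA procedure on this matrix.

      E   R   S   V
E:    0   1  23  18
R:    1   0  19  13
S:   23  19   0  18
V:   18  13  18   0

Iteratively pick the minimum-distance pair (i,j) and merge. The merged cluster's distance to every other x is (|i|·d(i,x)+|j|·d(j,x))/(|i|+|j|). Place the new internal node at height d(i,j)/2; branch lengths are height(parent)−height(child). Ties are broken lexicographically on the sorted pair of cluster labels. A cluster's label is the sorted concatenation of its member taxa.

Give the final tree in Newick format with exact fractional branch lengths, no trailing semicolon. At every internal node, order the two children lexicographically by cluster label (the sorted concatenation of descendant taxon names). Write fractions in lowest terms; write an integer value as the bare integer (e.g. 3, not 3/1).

(((E:1/2,R:1/2):29/4,V:31/4):9/4,S:10)

iteration 1: select E,R (d=1); attach at lengths (1/2, 1/2); label the merged cluster ER
  updated: d(ER,S)=21, d(ER,V)=31/2
iteration 2: select ER,V (d=31/2); attach at lengths (29/4, 31/4); label the merged cluster ERV
  updated: d(ERV,S)=20
iteration 3: select ERV,S (d=20); attach at lengths (9/4, 10); label the merged cluster ERSV
final tree: (((E:1/2,R:1/2):29/4,V:31/4):9/4,S:10)
total length: 113/4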